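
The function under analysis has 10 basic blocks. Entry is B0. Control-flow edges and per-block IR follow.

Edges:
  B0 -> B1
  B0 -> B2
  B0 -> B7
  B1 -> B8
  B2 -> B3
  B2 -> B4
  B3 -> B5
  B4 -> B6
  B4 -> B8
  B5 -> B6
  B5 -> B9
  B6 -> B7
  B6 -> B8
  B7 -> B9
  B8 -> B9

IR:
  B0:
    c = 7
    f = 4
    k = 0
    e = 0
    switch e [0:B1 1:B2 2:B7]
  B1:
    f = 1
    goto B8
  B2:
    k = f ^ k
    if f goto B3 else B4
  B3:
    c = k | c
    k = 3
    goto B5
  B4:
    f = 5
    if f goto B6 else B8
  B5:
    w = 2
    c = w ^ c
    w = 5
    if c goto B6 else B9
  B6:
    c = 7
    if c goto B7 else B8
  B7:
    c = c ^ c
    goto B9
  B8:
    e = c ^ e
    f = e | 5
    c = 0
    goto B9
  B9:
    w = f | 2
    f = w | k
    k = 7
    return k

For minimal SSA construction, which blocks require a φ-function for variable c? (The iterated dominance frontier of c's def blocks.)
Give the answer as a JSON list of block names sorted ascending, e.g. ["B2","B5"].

Answer: ["B6", "B7", "B8", "B9"]

Derivation:
idom tree: B1←B0 B2←B0 B3←B2 B4←B2 B5←B3 B6←B2 B7←B0 B8←B0 B9←B0
Dom∩ at merges:
  B6: preds {B4,B5}: {B0,B2,B4} ∩ {B0,B2,B3,B5} = {B0,B2}; idom=B2
  B7: preds {B0,B6}: {B0} ∩ {B0,B2,B6} = {B0}; idom=B0
  B8: preds {B1,B4,B6}: {B0,B1} ∩ {B0,B2,B4} ∩ {B0,B2,B6} = {B0}; idom=B0
  B9: preds {B5,B7,B8}: {B0,B2,B3,B5} ∩ {B0,B7} ∩ {B0,B8} = {B0}; idom=B0

Frontier:
  B6←B4: walk B4 to B2
  B6←B5: walk B5→B3 to B2
  B7←B0: walk · to B0
  B7←B6: walk B6→B2 to B0
  B8←B1: walk B1 to B0
  B8←B4: walk B4→B2 to B0
  B8←B6: walk B6→B2 to B0
  B9←B5: walk B5→B3→B2 to B0
  B9←B7: walk B7 to B0
  B9←B8: walk B8 to B0
  B0: DF=∅
  B1: DF={B8}
  B2: DF={B7,B8,B9}
  B3: DF={B6,B9}
  B4: DF={B6,B8}
  B5: DF={B6,B9}
  B6: DF={B7,B8}
  B7: DF={B9}
  B8: DF={B9}
  B9: DF=∅

φ for c: defs {B0,B3,B5,B6,B7,B8}
  DF⁺ = {B6,B7,B8,B9}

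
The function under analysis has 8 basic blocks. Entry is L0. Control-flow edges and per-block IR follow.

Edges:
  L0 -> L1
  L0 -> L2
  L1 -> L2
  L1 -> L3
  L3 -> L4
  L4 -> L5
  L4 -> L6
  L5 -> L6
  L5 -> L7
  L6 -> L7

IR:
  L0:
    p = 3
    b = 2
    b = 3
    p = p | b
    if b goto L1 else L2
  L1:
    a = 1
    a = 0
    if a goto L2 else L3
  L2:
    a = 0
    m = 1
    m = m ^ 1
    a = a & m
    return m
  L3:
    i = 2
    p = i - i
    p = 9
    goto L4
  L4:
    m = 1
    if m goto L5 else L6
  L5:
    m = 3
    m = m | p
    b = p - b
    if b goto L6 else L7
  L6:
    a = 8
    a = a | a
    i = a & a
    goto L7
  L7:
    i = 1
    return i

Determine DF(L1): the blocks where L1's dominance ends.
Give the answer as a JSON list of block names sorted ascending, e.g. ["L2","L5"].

Answer: ["L2"]

Working:
idom tree: L1←L0 L2←L0 L3←L1 L4←L3 L5←L4 L6←L4 L7←L4
Join-block Dom:
  L2: preds {L0,L1}: {L0} ∩ {L0,L1} = {L0}; idom=L0
  L6: preds {L4,L5}: {L0,L1,L3,L4} ∩ {L0,L1,L3,L4,L5} = {L0,L1,L3,L4}; idom=L4
  L7: preds {L5,L6}: {L0,L1,L3,L4,L5} ∩ {L0,L1,L3,L4,L6} = {L0,L1,L3,L4}; idom=L4

Frontier:
  join L2 pred L0: · stop@L0
  join L2 pred L1: L1 stop@L0
  join L6 pred L4: · stop@L4
  join L6 pred L5: L5 stop@L4
  join L7 pred L5: L5 stop@L4
  join L7 pred L6: L6 stop@L4
  DF(L0)=∅
  DF(L1)={L2}
  DF(L2)=∅
  DF(L3)=∅
  DF(L4)=∅
  DF(L5)={L6,L7}
  DF(L6)={L7}
  DF(L7)=∅

DF(L1) = ["L2"]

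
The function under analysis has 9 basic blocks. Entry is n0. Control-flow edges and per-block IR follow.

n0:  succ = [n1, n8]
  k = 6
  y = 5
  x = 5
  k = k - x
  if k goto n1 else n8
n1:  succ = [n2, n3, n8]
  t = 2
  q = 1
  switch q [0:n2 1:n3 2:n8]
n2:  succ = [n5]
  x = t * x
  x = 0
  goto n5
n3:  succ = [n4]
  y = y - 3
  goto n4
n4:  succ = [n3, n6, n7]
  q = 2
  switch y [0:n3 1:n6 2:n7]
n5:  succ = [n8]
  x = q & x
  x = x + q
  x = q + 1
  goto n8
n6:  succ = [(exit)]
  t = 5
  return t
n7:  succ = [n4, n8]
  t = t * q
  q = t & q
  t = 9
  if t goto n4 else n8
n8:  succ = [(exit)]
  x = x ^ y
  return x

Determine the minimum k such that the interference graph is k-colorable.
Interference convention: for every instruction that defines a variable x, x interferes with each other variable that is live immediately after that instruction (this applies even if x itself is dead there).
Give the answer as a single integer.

Block summaries:
  n0: {k,x,y} / ∅
  n1: {q,t} / ∅
  n2: {x} / {t,x}
  n3: {y} / {y}
  n4: {q} / {y}
  n5: {x} / {q,x}
  n6: {t} / ∅
  n7: {q,t} / {q,t}
  n8: {x} / {x,y}

Backward fixpoint:
  n0 li=∅ lo={x,y}
  n1 li={x,y} lo={q,t,x,y}
  n2 li={q,t,x,y} lo={q,x,y}
  n3 li={t,x,y} lo={t,x,y}
  n4 li={t,x,y} lo={q,t,x,y}
  n5 li={q,x,y} lo={x,y}
  n6 li=∅ lo=∅
  n7 li={q,t,x,y} lo={t,x,y}
  n8 li={x,y} lo=∅

Interfere edges:
  k — {x,y}
  q — {t,x,y}
  t — {q,x,y}
  x — {k,q,t,y}
  y — {k,q,t,x}

Registers:
  lower bound: {q,t,x,y} mutually conflict ⇒ χ ≥ 4
  assign k→r2 q→r2 t→r3 x→r0 y→r1 — no edge inside a register ⇒ χ ≤ 4
  χ = 4

Answer: 4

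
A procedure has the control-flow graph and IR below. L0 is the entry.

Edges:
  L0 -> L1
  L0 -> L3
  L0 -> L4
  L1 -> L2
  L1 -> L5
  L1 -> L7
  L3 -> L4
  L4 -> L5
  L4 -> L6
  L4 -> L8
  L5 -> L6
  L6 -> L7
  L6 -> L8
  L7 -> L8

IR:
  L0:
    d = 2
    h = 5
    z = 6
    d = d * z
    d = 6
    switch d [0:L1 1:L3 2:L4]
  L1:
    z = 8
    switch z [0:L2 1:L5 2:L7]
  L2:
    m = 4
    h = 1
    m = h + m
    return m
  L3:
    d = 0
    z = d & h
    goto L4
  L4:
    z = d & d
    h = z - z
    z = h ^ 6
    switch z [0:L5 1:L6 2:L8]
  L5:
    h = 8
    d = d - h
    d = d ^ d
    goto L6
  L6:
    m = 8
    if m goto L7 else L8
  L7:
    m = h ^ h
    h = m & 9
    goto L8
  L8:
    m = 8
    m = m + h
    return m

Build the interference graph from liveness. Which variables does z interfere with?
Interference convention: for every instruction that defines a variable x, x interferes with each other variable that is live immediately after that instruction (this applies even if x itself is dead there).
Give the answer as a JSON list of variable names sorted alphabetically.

Per-block:
  L0: def={d,h,z} ue=∅
  L1: def={z} ue=∅
  L2: def={h,m} ue=∅
  L3: def={d,z} ue={h}
  L4: def={h,z} ue={d}
  L5: def={d,h} ue={d}
  L6: def={m} ue=∅
  L7: def={h,m} ue={h}
  L8: def={m} ue={h}

Backward fixpoint:
  live L0: ∅→{d,h}
  live L1: {d,h}→{d,h}
  live L2: ∅→∅
  live L3: {h}→{d}
  live L4: {d}→{d,h}
  live L5: {d}→{h}
  live L6: {h}→{h}
  live L7: {h}→{h}
  live L8: {h}→∅

Conflict graph:
  d: {h,z}
  h: {d,m,z}
  m: {h}
  z: {d,h}

N(z) = ["d", "h"]

Answer: ["d", "h"]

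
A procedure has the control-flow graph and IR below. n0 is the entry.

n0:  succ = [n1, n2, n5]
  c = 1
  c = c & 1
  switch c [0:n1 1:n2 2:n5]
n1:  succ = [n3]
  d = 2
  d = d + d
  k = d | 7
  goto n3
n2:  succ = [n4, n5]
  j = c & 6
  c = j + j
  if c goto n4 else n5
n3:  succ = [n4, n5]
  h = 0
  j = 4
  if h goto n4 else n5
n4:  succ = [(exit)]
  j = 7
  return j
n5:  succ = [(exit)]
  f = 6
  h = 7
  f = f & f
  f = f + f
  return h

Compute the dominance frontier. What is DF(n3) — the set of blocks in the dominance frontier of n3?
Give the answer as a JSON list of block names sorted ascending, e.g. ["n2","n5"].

idom tree: n1←n0 n2←n0 n3←n1 n4←n0 n5←n0
Dom∩ at merges:
  n4: preds {n2,n3}: {n0,n2} ∩ {n0,n1,n3} = {n0}; idom=n0
  n5: preds {n0,n2,n3}: {n0} ∩ {n0,n2} ∩ {n0,n1,n3} = {n0}; idom=n0

DF derivation:
  join n4 pred n2: n2 stop@n0
  join n4 pred n3: n3→n1 stop@n0
  join n5 pred n0: · stop@n0
  join n5 pred n2: n2 stop@n0
  join n5 pred n3: n3→n1 stop@n0
  DF(n0)=∅
  DF(n1)={n4,n5}
  DF(n2)={n4,n5}
  DF(n3)={n4,n5}
  DF(n4)=∅
  DF(n5)=∅

DF(n3) = ["n4", "n5"]

Answer: ["n4", "n5"]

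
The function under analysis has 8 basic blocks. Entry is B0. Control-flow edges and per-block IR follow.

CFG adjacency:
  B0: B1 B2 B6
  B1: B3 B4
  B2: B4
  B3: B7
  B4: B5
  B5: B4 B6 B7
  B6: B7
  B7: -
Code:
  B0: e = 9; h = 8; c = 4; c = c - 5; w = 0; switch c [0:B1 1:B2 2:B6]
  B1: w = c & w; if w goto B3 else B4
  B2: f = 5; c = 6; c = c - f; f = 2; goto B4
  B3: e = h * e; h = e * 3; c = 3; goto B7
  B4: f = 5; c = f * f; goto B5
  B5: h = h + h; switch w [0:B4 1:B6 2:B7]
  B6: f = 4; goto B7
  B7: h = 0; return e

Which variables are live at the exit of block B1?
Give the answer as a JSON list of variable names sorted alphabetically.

Answer: ["e", "h", "w"]

Derivation:
Block summaries:
  B0: def={c,e,h,w} ue=∅
  B1: def={w} ue={c,w}
  B2: def={c,f} ue=∅
  B3: def={c,e,h} ue={e,h}
  B4: def={c,f} ue=∅
  B5: def={h} ue={h,w}
  B6: def={f} ue=∅
  B7: def={h} ue={e}

Live sets:
  B0: in=∅ out={c,e,h,w}
  B1: in={c,e,h,w} out={e,h,w}
  B2: in={e,h,w} out={e,h,w}
  B3: in={e,h} out={e}
  B4: in={e,h,w} out={e,h,w}
  B5: in={e,h,w} out={e,h,w}
  B6: in={e} out={e}
  B7: in={e} out=∅

live-out(B1) = ["e", "h", "w"]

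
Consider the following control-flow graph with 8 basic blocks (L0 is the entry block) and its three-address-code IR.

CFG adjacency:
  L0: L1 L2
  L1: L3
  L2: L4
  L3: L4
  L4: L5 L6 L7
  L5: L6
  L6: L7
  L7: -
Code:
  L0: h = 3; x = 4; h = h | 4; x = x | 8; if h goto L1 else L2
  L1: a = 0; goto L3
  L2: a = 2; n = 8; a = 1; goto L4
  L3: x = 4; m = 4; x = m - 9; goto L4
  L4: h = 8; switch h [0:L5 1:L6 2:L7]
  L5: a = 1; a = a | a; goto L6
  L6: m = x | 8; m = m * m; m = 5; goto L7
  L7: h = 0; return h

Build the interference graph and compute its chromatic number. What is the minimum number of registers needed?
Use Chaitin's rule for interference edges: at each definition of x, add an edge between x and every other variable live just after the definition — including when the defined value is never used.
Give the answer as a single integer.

Answer: 2

Derivation:
Block summaries:
  L0 def {h,x} use ∅
  L1 def {a} use ∅
  L2 def {a,n} use ∅
  L3 def {m,x} use ∅
  L4 def {h} use ∅
  L5 def {a} use ∅
  L6 def {m} use {x}
  L7 def {h} use ∅

Liveness:
  live L0: ∅→{x}
  live L1: ∅→∅
  live L2: {x}→{x}
  live L3: ∅→{x}
  live L4: {x}→{x}
  live L5: {x}→{x}
  live L6: {x}→∅
  live L7: ∅→∅

Interference:
  a — {x}
  h — {x}
  m — ∅
  n — {x}
  x — {a,h,n}

Registers:
  lower bound: {a,x} mutually conflict ⇒ χ ≥ 2
  2-colouring: R0={m,x}  R1={a,h,n}
  χ = 2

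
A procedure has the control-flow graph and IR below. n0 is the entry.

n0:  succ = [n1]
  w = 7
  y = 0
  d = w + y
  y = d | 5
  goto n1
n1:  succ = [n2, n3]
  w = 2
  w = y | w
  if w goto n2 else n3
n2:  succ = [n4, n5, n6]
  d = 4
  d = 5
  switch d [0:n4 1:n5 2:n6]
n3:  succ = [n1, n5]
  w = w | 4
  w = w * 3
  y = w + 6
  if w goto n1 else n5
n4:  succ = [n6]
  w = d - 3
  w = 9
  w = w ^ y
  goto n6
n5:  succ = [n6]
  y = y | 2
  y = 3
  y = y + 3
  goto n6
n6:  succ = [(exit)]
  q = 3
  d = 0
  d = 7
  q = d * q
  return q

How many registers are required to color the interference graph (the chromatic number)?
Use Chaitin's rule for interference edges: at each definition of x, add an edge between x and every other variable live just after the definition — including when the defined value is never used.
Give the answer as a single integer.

Answer: 2

Analysis:
def/use:
  n0: def={d,w,y} ue=∅
  n1: def={w} ue={y}
  n2: def={d} ue=∅
  n3: def={w,y} ue={w}
  n4: def={w} ue={d,y}
  n5: def={y} ue={y}
  n6: def={d,q} ue=∅

Backward fixpoint:
  n0 li=∅ lo={y}
  n1 li={y} lo={w,y}
  n2 li={y} lo={d,y}
  n3 li={w} lo={y}
  n4 li={d,y} lo=∅
  n5 li={y} lo=∅
  n6 li=∅ lo=∅

Interference:
  d↔{q,y}
  q↔{d}
  w↔{y}
  y↔{d,w}

Chromatic number:
  lower bound: {d,q} mutually conflict ⇒ χ ≥ 2
  2-colouring: c0={d,w}  c1={q,y}
  χ = 2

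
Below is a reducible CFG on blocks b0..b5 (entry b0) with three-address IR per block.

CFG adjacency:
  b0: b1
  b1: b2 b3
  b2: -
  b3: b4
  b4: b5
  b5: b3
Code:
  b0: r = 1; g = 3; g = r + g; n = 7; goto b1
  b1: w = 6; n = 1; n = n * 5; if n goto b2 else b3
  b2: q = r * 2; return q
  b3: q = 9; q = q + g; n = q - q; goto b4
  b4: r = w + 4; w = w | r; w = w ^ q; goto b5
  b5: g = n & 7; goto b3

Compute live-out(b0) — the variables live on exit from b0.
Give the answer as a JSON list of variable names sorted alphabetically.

def/use:
  b0: {g,n,r} / ∅
  b1: {n,w} / ∅
  b2: {q} / {r}
  b3: {n,q} / {g}
  b4: {r,w} / {q,w}
  b5: {g} / {n}

Backward fixpoint:
  live b0: ∅→{g,r}
  live b1: {g,r}→{g,r,w}
  live b2: {r}→∅
  live b3: {g,w}→{n,q,w}
  live b4: {n,q,w}→{n,w}
  live b5: {n,w}→{g,w}

live-out(b0) = ["g", "r"]

Answer: ["g", "r"]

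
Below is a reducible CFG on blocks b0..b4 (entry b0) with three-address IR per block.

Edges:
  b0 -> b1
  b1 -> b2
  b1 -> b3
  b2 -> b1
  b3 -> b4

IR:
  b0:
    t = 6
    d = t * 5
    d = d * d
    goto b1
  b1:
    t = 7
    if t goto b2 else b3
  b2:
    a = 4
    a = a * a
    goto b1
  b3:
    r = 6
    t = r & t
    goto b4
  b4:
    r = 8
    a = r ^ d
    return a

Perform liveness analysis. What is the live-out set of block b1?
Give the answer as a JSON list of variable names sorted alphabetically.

Answer: ["d", "t"]

Analysis:
Per-block:
  b0: {d,t} / ∅
  b1: {t} / ∅
  b2: {a} / ∅
  b3: {r,t} / {t}
  b4: {a,r} / {d}

Live sets:
  live b0: ∅→{d}
  live b1: {d}→{d,t}
  live b2: {d}→{d}
  live b3: {d,t}→{d}
  live b4: {d}→∅

live-out(b1) = ["d", "t"]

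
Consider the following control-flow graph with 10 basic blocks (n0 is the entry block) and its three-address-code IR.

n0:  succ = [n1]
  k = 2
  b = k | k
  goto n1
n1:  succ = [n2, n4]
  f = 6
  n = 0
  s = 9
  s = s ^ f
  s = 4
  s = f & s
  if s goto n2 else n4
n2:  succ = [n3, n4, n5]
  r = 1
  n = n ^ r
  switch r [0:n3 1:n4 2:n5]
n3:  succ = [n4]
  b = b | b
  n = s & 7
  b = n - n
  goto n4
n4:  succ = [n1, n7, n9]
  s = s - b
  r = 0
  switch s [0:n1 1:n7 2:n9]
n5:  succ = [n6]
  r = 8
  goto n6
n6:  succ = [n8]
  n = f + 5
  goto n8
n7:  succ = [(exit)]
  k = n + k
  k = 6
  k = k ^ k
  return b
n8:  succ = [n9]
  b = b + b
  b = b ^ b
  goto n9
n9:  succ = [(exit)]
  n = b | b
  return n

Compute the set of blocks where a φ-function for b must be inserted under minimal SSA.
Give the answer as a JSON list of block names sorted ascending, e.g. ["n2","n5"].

idom tree: n1←n0 n2←n1 n3←n2 n4←n1 n5←n2 n6←n5 n7←n4 n8←n6 n9←n1
Dom at joins:
  n1: preds {n0,n4}: {n0} ∩ {n0,n1,n4} = {n0}; idom=n0
  n4: preds {n1,n2,n3}: {n0,n1} ∩ {n0,n1,n2} ∩ {n0,n1,n2,n3} = {n0,n1}; idom=n1
  n9: preds {n4,n8}: {n0,n1,n4} ∩ {n0,n1,n2,n5,n6,n8} = {n0,n1}; idom=n1

DF walk-up:
  join n1 pred n0: · stop@n0
  join n1 pred n4: n4→n1 stop@n0
  join n4 pred n1: · stop@n1
  join n4 pred n2: n2 stop@n1
  join n4 pred n3: n3→n2 stop@n1
  join n9 pred n4: n4 stop@n1
  join n9 pred n8: n8→n6→n5→n2 stop@n1
  n0 → ∅
  n1 → {n1}
  n2 → {n4,n9}
  n3 → {n4}
  n4 → {n1,n9}
  n5 → {n9}
  n6 → {n9}
  n7 → ∅
  n8 → {n9}
  n9 → ∅

φ for b: defs {n0,n3,n8}
  DF⁺ = {n1,n4,n9}

Answer: ["n1", "n4", "n9"]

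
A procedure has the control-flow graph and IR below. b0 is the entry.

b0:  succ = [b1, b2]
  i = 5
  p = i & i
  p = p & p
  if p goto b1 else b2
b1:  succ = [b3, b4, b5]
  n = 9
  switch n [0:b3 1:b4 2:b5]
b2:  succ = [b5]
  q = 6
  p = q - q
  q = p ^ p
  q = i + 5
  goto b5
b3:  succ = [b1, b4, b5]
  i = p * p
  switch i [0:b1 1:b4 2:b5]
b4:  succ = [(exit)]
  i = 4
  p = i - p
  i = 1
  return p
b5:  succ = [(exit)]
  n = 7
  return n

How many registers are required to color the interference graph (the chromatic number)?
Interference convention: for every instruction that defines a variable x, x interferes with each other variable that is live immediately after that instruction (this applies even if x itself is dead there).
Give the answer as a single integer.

Answer: 2

Working:
def/use:
  b0 def {i,p} use ∅
  b1 def {n} use ∅
  b2 def {p,q} use {i}
  b3 def {i} use {p}
  b4 def {i,p} use {p}
  b5 def {n} use ∅

Liveness:
  b0: in=∅ out={i,p}
  b1: in={p} out={p}
  b2: in={i} out=∅
  b3: in={p} out={p}
  b4: in={p} out=∅
  b5: in=∅ out=∅

Interference:
  i: {p,q}
  n: {p}
  p: {i,n}
  q: {i}

Colouring:
  lower bound: {i,p} mutually conflict ⇒ χ ≥ 2
  2-colouring: R0={i,n}  R1={p,q}
  χ = 2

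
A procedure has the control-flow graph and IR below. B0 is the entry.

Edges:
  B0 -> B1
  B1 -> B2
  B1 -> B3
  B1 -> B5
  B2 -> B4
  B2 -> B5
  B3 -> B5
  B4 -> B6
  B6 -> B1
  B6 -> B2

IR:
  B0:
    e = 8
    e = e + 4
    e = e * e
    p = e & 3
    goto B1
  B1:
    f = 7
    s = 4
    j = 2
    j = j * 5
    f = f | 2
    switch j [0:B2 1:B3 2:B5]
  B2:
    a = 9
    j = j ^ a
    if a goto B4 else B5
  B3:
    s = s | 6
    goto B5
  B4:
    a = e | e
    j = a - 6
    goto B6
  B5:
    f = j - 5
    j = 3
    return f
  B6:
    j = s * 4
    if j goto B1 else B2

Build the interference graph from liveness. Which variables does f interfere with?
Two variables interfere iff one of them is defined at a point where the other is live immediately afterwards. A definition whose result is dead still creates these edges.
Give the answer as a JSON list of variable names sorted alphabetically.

Answer: ["e", "j", "s"]

Analysis:
Block summaries:
  B0: def={e,p} ue=∅
  B1: def={f,j,s} ue=∅
  B2: def={a,j} ue={j}
  B3: def={s} ue={s}
  B4: def={a,j} ue={e}
  B5: def={f,j} ue={j}
  B6: def={j} ue={s}

Liveness:
  B0: in=∅ out={e}
  B1: in={e} out={e,j,s}
  B2: in={e,j,s} out={e,j,s}
  B3: in={j,s} out={j}
  B4: in={e,s} out={e,s}
  B5: in={j} out=∅
  B6: in={e,s} out={e,j,s}

Conflict graph:
  a: {e,j,s}
  e: {a,f,j,p,s}
  f: {e,j,s}
  j: {a,e,f,s}
  p: {e}
  s: {a,e,f,j}

N(f) = ["e", "j", "s"]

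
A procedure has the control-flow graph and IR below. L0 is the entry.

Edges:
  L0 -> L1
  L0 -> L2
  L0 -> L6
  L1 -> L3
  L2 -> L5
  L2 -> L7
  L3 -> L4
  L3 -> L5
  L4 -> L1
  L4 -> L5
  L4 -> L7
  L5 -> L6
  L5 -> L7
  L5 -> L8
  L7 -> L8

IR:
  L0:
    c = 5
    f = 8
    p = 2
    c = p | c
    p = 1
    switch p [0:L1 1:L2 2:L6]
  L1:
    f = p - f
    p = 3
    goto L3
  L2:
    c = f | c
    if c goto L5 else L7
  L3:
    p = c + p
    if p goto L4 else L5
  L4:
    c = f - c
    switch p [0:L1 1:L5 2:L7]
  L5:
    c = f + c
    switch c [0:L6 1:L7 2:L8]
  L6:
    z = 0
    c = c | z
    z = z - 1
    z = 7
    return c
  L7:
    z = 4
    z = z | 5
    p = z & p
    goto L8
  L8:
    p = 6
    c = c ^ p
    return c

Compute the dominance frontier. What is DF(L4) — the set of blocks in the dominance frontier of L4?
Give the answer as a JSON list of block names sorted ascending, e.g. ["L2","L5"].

Answer: ["L1", "L5", "L7"]

Derivation:
idom tree: L1←L0 L2←L0 L3←L1 L4←L3 L5←L0 L6←L0 L7←L0 L8←L0
Dom at joins:
  L1: preds {L0,L4}: {L0} ∩ {L0,L1,L3,L4} = {L0}; idom=L0
  L5: preds {L2,L3,L4}: {L0,L2} ∩ {L0,L1,L3} ∩ {L0,L1,L3,L4} = {L0}; idom=L0
  L6: preds {L0,L5}: {L0} ∩ {L0,L5} = {L0}; idom=L0
  L7: preds {L2,L4,L5}: {L0,L2} ∩ {L0,L1,L3,L4} ∩ {L0,L5} = {L0}; idom=L0
  L8: preds {L5,L7}: {L0,L5} ∩ {L0,L7} = {L0}; idom=L0

DF derivation:
  join L1 pred L0: · stop@L0
  join L1 pred L4: L4→L3→L1 stop@L0
  join L5 pred L2: L2 stop@L0
  join L5 pred L3: L3→L1 stop@L0
  join L5 pred L4: L4→L3→L1 stop@L0
  join L6 pred L0: · stop@L0
  join L6 pred L5: L5 stop@L0
  join L7 pred L2: L2 stop@L0
  join L7 pred L4: L4→L3→L1 stop@L0
  join L7 pred L5: L5 stop@L0
  join L8 pred L5: L5 stop@L0
  join L8 pred L7: L7 stop@L0
  DF(L0)=∅
  DF(L1)={L1,L5,L7}
  DF(L2)={L5,L7}
  DF(L3)={L1,L5,L7}
  DF(L4)={L1,L5,L7}
  DF(L5)={L6,L7,L8}
  DF(L6)=∅
  DF(L7)={L8}
  DF(L8)=∅

DF(L4) = ["L1", "L5", "L7"]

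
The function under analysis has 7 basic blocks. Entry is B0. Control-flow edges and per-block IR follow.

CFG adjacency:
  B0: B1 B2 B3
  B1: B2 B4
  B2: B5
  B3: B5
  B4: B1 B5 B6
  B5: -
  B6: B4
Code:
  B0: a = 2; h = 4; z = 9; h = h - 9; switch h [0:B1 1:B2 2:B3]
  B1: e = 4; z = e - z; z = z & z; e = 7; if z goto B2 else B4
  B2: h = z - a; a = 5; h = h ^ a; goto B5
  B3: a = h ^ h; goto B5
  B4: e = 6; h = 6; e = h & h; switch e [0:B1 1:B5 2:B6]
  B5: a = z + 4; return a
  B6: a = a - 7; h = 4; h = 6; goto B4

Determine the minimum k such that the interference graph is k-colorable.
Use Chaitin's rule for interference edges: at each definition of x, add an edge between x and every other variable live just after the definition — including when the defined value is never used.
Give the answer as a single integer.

Block summaries:
  B0: def={a,h,z} ue=∅
  B1: def={e,z} ue={z}
  B2: def={a,h} ue={a,z}
  B3: def={a} ue={h}
  B4: def={e,h} ue=∅
  B5: def={a} ue={z}
  B6: def={a,h} ue={a}

Live sets:
  B0 li=∅ lo={a,h,z}
  B1 li={a,z} lo={a,z}
  B2 li={a,z} lo={z}
  B3 li={h,z} lo={z}
  B4 li={a,z} lo={a,z}
  B5 li={z} lo=∅
  B6 li={a,z} lo={a,z}

Conflict graph:
  a: {e,h,z}
  e: {a,z}
  h: {a,z}
  z: {a,e,h}

Colouring:
  lower bound: {a,e,z} mutually conflict ⇒ χ ≥ 3
  assign a→r0 e→r2 h→r2 z→r1 — no edge inside a register ⇒ χ ≤ 3
  χ = 3

Answer: 3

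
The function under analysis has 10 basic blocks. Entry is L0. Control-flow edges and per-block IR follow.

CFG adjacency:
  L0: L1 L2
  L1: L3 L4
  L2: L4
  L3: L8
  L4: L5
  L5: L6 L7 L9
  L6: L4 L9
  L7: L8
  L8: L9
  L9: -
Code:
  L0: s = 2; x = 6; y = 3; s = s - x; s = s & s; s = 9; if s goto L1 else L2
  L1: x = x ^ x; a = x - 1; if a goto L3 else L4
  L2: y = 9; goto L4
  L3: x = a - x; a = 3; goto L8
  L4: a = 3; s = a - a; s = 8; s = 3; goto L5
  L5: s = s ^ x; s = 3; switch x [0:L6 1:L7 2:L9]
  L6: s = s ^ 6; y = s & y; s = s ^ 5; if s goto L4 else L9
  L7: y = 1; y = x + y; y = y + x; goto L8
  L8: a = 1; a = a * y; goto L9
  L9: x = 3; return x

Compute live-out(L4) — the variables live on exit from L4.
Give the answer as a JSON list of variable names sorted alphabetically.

Answer: ["s", "x", "y"]

Working:
Per-block:
  L0 def {s,x,y} use ∅
  L1 def {a,x} use {x}
  L2 def {y} use ∅
  L3 def {a,x} use {a,x}
  L4 def {a,s} use ∅
  L5 def {s} use {s,x}
  L6 def {s,y} use {s,y}
  L7 def {y} use {x}
  L8 def {a} use {y}
  L9 def {x} use ∅

Liveness:
  L0 li=∅ lo={x,y}
  L1 li={x,y} lo={a,x,y}
  L2 li={x} lo={x,y}
  L3 li={a,x,y} lo={y}
  L4 li={x,y} lo={s,x,y}
  L5 li={s,x,y} lo={s,x,y}
  L6 li={s,x,y} lo={x,y}
  L7 li={x} lo={y}
  L8 li={y} lo=∅
  L9 li=∅ lo=∅

live-out(L4) = ["s", "x", "y"]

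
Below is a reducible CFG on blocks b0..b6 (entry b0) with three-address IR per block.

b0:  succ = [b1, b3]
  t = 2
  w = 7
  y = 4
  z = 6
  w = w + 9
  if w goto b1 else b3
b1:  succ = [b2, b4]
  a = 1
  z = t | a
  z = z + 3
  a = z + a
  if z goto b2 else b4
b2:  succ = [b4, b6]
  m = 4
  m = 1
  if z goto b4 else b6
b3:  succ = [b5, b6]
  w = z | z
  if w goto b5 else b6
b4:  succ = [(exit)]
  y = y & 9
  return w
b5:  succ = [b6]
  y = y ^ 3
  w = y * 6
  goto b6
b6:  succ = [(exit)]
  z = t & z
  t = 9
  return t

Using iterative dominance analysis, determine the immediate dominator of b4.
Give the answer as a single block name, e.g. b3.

idom tree: b1←b0 b2←b1 b3←b0 b4←b1 b5←b3 b6←b0
Dom at joins:
  b4: preds {b1,b2}: {b0,b1} ∩ {b0,b1,b2} = {b0,b1}; idom=b1
  b6: preds {b2,b3,b5}: {b0,b1,b2} ∩ {b0,b3} ∩ {b0,b3,b5} = {b0}; idom=b0

idom(b4) = b1

Answer: b1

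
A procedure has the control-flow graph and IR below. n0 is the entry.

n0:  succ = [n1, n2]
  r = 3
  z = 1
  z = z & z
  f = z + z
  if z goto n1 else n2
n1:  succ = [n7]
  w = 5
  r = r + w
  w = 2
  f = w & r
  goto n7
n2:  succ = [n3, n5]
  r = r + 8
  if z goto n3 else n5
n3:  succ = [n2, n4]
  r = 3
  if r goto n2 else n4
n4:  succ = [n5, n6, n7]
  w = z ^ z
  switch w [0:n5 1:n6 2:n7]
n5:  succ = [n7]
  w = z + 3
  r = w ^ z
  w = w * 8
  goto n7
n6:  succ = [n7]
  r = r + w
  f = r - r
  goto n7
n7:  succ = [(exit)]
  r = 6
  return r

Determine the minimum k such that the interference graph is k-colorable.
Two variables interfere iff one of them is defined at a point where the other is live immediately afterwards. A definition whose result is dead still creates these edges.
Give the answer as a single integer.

Block summaries:
  n0 def {f,r,z} use ∅
  n1 def {f,r,w} use {r}
  n2 def {r} use {r,z}
  n3 def {r} use ∅
  n4 def {w} use {z}
  n5 def {r,w} use {z}
  n6 def {f,r} use {r,w}
  n7 def {r} use ∅

Live sets:
  n0: in=∅ out={r,z}
  n1: in={r} out=∅
  n2: in={r,z} out={z}
  n3: in={z} out={r,z}
  n4: in={r,z} out={r,w,z}
  n5: in={z} out=∅
  n6: in={r,w} out=∅
  n7: in=∅ out=∅

Interfere edges:
  f↔{r,z}
  r↔{f,w,z}
  w↔{r,z}
  z↔{f,r,w}

Chromatic number:
  clique {f,r,z} ⇒ need ≥ 3
  assign f→c2 r→c0 w→c2 z→c1 — no edge inside a register ⇒ χ ≤ 3
  χ = 3

Answer: 3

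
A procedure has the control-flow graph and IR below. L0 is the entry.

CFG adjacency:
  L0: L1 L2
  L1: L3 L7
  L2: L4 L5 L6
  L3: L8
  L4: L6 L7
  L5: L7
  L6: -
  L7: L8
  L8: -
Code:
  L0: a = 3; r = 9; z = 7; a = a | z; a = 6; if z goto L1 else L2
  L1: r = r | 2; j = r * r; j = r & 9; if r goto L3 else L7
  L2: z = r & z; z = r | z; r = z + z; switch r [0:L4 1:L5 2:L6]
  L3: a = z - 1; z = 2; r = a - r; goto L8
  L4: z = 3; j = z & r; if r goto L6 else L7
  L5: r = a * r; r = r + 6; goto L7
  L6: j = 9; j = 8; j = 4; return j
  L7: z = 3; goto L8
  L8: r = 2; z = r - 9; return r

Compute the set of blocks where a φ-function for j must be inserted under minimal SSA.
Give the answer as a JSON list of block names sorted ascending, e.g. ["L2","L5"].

Answer: ["L6", "L7", "L8"]

Working:
idom tree: L1←L0 L2←L0 L3←L1 L4←L2 L5←L2 L6←L2 L7←L0 L8←L0
Dom at joins:
  L6: preds {L2,L4}: {L0,L2} ∩ {L0,L2,L4} = {L0,L2}; idom=L2
  L7: preds {L1,L4,L5}: {L0,L1} ∩ {L0,L2,L4} ∩ {L0,L2,L5} = {L0}; idom=L0
  L8: preds {L3,L7}: {L0,L1,L3} ∩ {L0,L7} = {L0}; idom=L0

Frontier:
  join L6 pred L2: · stop@L2
  join L6 pred L4: L4 stop@L2
  join L7 pred L1: L1 stop@L0
  join L7 pred L4: L4→L2 stop@L0
  join L7 pred L5: L5→L2 stop@L0
  join L8 pred L3: L3→L1 stop@L0
  join L8 pred L7: L7 stop@L0
  DF(L0)=∅
  DF(L1)={L7,L8}
  DF(L2)={L7}
  DF(L3)={L8}
  DF(L4)={L6,L7}
  DF(L5)={L7}
  DF(L6)=∅
  DF(L7)={L8}
  DF(L8)=∅

φ for j: defs {L1,L4,L6}
  DF⁺ = {L6,L7,L8}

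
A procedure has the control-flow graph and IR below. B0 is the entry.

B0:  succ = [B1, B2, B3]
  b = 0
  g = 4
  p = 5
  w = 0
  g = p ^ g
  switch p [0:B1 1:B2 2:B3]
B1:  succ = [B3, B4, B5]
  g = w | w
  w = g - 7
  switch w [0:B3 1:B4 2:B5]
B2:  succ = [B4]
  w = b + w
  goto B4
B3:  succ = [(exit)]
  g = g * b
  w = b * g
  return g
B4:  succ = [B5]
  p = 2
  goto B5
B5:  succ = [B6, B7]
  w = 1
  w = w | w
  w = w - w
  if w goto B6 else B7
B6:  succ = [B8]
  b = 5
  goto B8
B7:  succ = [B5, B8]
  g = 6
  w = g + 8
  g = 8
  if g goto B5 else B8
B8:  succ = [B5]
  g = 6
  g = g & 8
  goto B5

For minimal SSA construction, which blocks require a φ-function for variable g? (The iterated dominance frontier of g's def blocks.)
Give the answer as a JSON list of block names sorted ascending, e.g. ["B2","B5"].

idom tree: B1←B0 B2←B0 B3←B0 B4←B0 B5←B0 B6←B5 B7←B5 B8←B5
Dom∩ at merges:
  B3: preds {B0,B1}: {B0} ∩ {B0,B1} = {B0}; idom=B0
  B4: preds {B1,B2}: {B0,B1} ∩ {B0,B2} = {B0}; idom=B0
  B5: preds {B1,B4,B7,B8}: {B0,B1} ∩ {B0,B4} ∩ {B0,B5,B7} ∩ {B0,B5,B8} = {B0}; idom=B0
  B8: preds {B6,B7}: {B0,B5,B6} ∩ {B0,B5,B7} = {B0,B5}; idom=B5

Frontier:
  B3←B0: walk · to B0
  B3←B1: walk B1 to B0
  B4←B1: walk B1 to B0
  B4←B2: walk B2 to B0
  B5←B1: walk B1 to B0
  B5←B4: walk B4 to B0
  B5←B7: walk B7→B5 to B0
  B5←B8: walk B8→B5 to B0
  B8←B6: walk B6 to B5
  B8←B7: walk B7 to B5
  DF(B0)=∅
  DF(B1)={B3,B4,B5}
  DF(B2)={B4}
  DF(B3)=∅
  DF(B4)={B5}
  DF(B5)={B5}
  DF(B6)={B8}
  DF(B7)={B5,B8}
  DF(B8)={B5}

φ for g: defs {B0,B1,B3,B7,B8}
  DF⁺ = {B3,B4,B5,B8}

Answer: ["B3", "B4", "B5", "B8"]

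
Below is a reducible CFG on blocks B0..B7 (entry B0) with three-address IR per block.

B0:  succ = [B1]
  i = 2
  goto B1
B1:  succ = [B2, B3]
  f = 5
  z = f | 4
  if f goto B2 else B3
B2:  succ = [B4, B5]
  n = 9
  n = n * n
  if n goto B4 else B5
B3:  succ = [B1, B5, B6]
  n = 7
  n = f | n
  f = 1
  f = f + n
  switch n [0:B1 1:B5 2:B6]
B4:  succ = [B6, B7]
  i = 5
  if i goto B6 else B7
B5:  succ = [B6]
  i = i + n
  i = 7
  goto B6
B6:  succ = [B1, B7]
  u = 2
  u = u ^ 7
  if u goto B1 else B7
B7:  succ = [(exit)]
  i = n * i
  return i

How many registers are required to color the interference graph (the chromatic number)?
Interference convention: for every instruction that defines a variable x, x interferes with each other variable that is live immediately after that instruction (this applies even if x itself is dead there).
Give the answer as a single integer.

def/use:
  B0: {i} / ∅
  B1: {f,z} / ∅
  B2: {n} / ∅
  B3: {f,n} / {f}
  B4: {i} / ∅
  B5: {i} / {i,n}
  B6: {u} / ∅
  B7: {i} / {i,n}

Liveness:
  B0: in=∅ out={i}
  B1: in={i} out={f,i}
  B2: in={i} out={i,n}
  B3: in={f,i} out={i,n}
  B4: in={n} out={i,n}
  B5: in={i,n} out={i,n}
  B6: in={i,n} out={i,n}
  B7: in={i,n} out=∅

Interfere edges:
  f: {i,n,z}
  i: {f,n,u,z}
  n: {f,i,u}
  u: {i,n}
  z: {f,i}

Colouring:
  lower bound: {f,i,n} mutually conflict ⇒ χ ≥ 3
  3-colouring: R0={i}  R1={f,u}  R2={n,z}
  χ = 3

Answer: 3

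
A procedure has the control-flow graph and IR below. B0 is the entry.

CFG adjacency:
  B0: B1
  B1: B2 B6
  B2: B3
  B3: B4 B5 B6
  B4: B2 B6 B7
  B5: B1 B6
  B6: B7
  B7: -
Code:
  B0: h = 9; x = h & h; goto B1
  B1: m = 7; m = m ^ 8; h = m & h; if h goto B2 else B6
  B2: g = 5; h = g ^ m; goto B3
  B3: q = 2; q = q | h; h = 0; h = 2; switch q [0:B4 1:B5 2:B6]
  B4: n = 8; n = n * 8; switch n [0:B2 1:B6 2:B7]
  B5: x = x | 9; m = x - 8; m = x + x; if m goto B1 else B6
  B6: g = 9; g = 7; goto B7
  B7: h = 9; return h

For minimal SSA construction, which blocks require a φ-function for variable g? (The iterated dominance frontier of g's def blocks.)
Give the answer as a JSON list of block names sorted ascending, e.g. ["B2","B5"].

idom tree: B1←B0 B2←B1 B3←B2 B4←B3 B5←B3 B6←B1 B7←B1
Dom∩ at merges:
  B1: preds {B0,B5}: {B0} ∩ {B0,B1,B2,B3,B5} = {B0}; idom=B0
  B2: preds {B1,B4}: {B0,B1} ∩ {B0,B1,B2,B3,B4} = {B0,B1}; idom=B1
  B6: preds {B1,B3,B4,B5}: {B0,B1} ∩ {B0,B1,B2,B3} ∩ {B0,B1,B2,B3,B4} ∩ {B0,B1,B2,B3,B5} = {B0,B1}; idom=B1
  B7: preds {B4,B6}: {B0,B1,B2,B3,B4} ∩ {B0,B1,B6} = {B0,B1}; idom=B1

Frontier:
  B1←B0: walk · to B0
  B1←B5: walk B5→B3→B2→B1 to B0
  B2←B1: walk · to B1
  B2←B4: walk B4→B3→B2 to B1
  B6←B1: walk · to B1
  B6←B3: walk B3→B2 to B1
  B6←B4: walk B4→B3→B2 to B1
  B6←B5: walk B5→B3→B2 to B1
  B7←B4: walk B4→B3→B2 to B1
  B7←B6: walk B6 to B1
  B0 → ∅
  B1 → {B1}
  B2 → {B1,B2,B6,B7}
  B3 → {B1,B2,B6,B7}
  B4 → {B2,B6,B7}
  B5 → {B1,B6}
  B6 → {B7}
  B7 → ∅

φ for g: defs {B2,B6}
  DF⁺ = {B1,B2,B6,B7}

Answer: ["B1", "B2", "B6", "B7"]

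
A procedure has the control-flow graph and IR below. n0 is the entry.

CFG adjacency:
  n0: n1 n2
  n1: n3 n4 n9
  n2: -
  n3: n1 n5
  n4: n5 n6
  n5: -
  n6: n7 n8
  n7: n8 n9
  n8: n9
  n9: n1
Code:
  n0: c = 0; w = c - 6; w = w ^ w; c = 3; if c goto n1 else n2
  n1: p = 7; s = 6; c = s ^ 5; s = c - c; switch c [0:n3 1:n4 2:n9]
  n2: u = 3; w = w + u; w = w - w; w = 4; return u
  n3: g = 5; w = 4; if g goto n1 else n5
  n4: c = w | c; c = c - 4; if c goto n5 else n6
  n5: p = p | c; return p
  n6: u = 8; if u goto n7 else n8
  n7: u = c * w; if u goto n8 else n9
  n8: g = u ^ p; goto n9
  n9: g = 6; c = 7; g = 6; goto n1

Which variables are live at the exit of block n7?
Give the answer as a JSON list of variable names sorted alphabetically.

Answer: ["p", "u", "w"]

Analysis:
def/use:
  n0 def {c,w} use ∅
  n1 def {c,p,s} use ∅
  n2 def {u,w} use {w}
  n3 def {g,w} use ∅
  n4 def {c} use {c,w}
  n5 def {p} use {c,p}
  n6 def {u} use ∅
  n7 def {u} use {c,w}
  n8 def {g} use {p,u}
  n9 def {c,g} use ∅

Live sets:
  n0: in=∅ out={w}
  n1: in={w} out={c,p,w}
  n2: in={w} out=∅
  n3: in={c,p} out={c,p,w}
  n4: in={c,p,w} out={c,p,w}
  n5: in={c,p} out=∅
  n6: in={c,p,w} out={c,p,u,w}
  n7: in={c,p,w} out={p,u,w}
  n8: in={p,u,w} out={w}
  n9: in={w} out={w}

live-out(n7) = ["p", "u", "w"]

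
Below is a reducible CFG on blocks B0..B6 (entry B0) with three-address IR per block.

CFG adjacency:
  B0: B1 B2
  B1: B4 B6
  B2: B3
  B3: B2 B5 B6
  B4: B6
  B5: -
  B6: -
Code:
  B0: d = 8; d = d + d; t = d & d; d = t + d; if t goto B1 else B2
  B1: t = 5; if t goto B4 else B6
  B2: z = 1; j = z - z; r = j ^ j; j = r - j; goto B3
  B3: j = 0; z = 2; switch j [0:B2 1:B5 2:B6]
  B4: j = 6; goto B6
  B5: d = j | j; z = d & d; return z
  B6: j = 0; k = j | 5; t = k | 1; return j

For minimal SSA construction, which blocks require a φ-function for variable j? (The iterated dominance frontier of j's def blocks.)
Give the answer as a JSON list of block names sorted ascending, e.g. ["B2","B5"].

Answer: ["B2", "B6"]

Working:
idom tree: B1←B0 B2←B0 B3←B2 B4←B1 B5←B3 B6←B0
Dom at joins:
  B2: preds {B0,B3}: {B0} ∩ {B0,B2,B3} = {B0}; idom=B0
  B6: preds {B1,B3,B4}: {B0,B1} ∩ {B0,B2,B3} ∩ {B0,B1,B4} = {B0}; idom=B0

DF derivation:
  join B2 pred B0: · stop@B0
  join B2 pred B3: B3→B2 stop@B0
  join B6 pred B1: B1 stop@B0
  join B6 pred B3: B3→B2 stop@B0
  join B6 pred B4: B4→B1 stop@B0
  B0: DF=∅
  B1: DF={B6}
  B2: DF={B2,B6}
  B3: DF={B2,B6}
  B4: DF={B6}
  B5: DF=∅
  B6: DF=∅

φ for j: defs {B2,B3,B4,B6}
  DF⁺ = {B2,B6}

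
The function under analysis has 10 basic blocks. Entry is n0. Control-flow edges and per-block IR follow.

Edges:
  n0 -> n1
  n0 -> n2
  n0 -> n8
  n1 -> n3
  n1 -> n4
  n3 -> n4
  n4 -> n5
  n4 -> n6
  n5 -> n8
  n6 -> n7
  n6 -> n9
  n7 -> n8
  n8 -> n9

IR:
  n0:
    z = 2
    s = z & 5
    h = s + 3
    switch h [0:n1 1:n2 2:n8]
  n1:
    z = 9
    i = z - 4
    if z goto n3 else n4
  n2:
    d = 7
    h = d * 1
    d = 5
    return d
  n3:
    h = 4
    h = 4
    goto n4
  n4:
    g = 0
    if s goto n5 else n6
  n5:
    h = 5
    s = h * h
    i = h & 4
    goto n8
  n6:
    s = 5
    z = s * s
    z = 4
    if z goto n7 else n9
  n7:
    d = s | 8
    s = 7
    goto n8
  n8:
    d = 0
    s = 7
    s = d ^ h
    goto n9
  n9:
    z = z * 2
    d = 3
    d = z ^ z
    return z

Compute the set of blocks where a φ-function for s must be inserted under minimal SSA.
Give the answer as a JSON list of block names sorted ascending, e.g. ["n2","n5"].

Answer: ["n8", "n9"]

Working:
idom tree: n1←n0 n2←n0 n3←n1 n4←n1 n5←n4 n6←n4 n7←n6 n8←n0 n9←n0
Join-block Dom:
  n4: preds {n1,n3}: {n0,n1} ∩ {n0,n1,n3} = {n0,n1}; idom=n1
  n8: preds {n0,n5,n7}: {n0} ∩ {n0,n1,n4,n5} ∩ {n0,n1,n4,n6,n7} = {n0}; idom=n0
  n9: preds {n6,n8}: {n0,n1,n4,n6} ∩ {n0,n8} = {n0}; idom=n0

Frontier:
  n4←n1: walk · to n1
  n4←n3: walk n3 to n1
  n8←n0: walk · to n0
  n8←n5: walk n5→n4→n1 to n0
  n8←n7: walk n7→n6→n4→n1 to n0
  n9←n6: walk n6→n4→n1 to n0
  n9←n8: walk n8 to n0
  n0: DF=∅
  n1: DF={n8,n9}
  n2: DF=∅
  n3: DF={n4}
  n4: DF={n8,n9}
  n5: DF={n8}
  n6: DF={n8,n9}
  n7: DF={n8}
  n8: DF={n9}
  n9: DF=∅

φ for s: defs {n0,n5,n6,n7,n8}
  DF⁺ = {n8,n9}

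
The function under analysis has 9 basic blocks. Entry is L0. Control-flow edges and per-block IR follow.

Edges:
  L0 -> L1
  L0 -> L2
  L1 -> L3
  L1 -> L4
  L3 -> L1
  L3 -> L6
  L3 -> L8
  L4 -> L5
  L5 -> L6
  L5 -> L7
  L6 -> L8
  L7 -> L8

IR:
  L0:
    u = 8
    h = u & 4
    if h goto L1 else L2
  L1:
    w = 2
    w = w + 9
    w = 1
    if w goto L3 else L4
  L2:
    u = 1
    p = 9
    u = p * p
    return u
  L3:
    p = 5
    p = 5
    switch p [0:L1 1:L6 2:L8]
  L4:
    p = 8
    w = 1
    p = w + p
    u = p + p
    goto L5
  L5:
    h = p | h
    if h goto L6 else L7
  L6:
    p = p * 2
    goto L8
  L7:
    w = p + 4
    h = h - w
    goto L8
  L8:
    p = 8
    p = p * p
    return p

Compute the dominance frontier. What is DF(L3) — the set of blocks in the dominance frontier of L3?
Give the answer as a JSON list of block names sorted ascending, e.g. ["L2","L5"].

Answer: ["L1", "L6", "L8"]

Working:
idom tree: L1←L0 L2←L0 L3←L1 L4←L1 L5←L4 L6←L1 L7←L5 L8←L1
Dom∩ at merges:
  L1: preds {L0,L3}: {L0} ∩ {L0,L1,L3} = {L0}; idom=L0
  L6: preds {L3,L5}: {L0,L1,L3} ∩ {L0,L1,L4,L5} = {L0,L1}; idom=L1
  L8: preds {L3,L6,L7}: {L0,L1,L3} ∩ {L0,L1,L6} ∩ {L0,L1,L4,L5,L7} = {L0,L1}; idom=L1

DF walk-up:
  join L1 pred L0: · stop@L0
  join L1 pred L3: L3→L1 stop@L0
  join L6 pred L3: L3 stop@L1
  join L6 pred L5: L5→L4 stop@L1
  join L8 pred L3: L3 stop@L1
  join L8 pred L6: L6 stop@L1
  join L8 pred L7: L7→L5→L4 stop@L1
  DF(L0)=∅
  DF(L1)={L1}
  DF(L2)=∅
  DF(L3)={L1,L6,L8}
  DF(L4)={L6,L8}
  DF(L5)={L6,L8}
  DF(L6)={L8}
  DF(L7)={L8}
  DF(L8)=∅

DF(L3) = ["L1", "L6", "L8"]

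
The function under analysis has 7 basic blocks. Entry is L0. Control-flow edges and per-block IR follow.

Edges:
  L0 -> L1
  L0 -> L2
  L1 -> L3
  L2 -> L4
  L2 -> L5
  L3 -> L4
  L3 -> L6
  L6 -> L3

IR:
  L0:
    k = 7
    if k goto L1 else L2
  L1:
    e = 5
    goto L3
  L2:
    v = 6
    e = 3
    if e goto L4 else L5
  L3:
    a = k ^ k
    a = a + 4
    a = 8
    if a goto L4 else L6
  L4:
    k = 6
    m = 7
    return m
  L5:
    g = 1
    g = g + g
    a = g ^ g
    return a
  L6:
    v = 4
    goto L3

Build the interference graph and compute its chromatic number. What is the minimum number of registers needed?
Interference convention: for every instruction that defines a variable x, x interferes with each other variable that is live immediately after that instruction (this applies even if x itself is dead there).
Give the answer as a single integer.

Answer: 2

Derivation:
def/use:
  L0: {k} / ∅
  L1: {e} / ∅
  L2: {e,v} / ∅
  L3: {a} / {k}
  L4: {k,m} / ∅
  L5: {a,g} / ∅
  L6: {v} / ∅

Live sets:
  L0: in=∅ out={k}
  L1: in={k} out={k}
  L2: in=∅ out=∅
  L3: in={k} out={k}
  L4: in=∅ out=∅
  L5: in=∅ out=∅
  L6: in={k} out={k}

Interference:
  a↔{k}
  e↔{k}
  g↔∅
  k↔{a,e,v}
  m↔∅
  v↔{k}

Chromatic number:
  {a,k} pairwise interfere (2-clique) ⇒ χ ≥ 2
  assign a→R1 e→R1 g→R0 k→R0 m→R0 v→R1 — no edge inside a register ⇒ χ ≤ 2
  χ = 2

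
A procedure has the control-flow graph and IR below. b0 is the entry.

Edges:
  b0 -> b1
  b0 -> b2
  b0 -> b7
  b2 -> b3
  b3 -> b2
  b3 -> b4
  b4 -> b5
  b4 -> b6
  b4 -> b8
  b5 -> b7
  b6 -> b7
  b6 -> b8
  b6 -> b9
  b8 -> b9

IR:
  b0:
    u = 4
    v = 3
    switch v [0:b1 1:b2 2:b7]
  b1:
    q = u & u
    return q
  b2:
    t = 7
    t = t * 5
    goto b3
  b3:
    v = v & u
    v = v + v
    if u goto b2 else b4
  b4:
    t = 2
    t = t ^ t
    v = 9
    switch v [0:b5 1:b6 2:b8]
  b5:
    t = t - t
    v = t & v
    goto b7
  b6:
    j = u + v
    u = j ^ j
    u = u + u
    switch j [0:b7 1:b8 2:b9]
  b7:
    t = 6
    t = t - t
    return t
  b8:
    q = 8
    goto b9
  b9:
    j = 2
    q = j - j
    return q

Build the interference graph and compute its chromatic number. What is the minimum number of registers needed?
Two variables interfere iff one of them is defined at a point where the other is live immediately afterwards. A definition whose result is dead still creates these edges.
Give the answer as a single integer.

Block summaries:
  b0: def={u,v} ue=∅
  b1: def={q} ue={u}
  b2: def={t} ue=∅
  b3: def={v} ue={u,v}
  b4: def={t,v} ue=∅
  b5: def={t,v} ue={t,v}
  b6: def={j,u} ue={u,v}
  b7: def={t} ue=∅
  b8: def={q} ue=∅
  b9: def={j,q} ue=∅

Live sets:
  live b0: ∅→{u,v}
  live b1: {u}→∅
  live b2: {u,v}→{u,v}
  live b3: {u,v}→{u,v}
  live b4: {u}→{t,u,v}
  live b5: {t,v}→∅
  live b6: {u,v}→∅
  live b7: ∅→∅
  live b8: ∅→∅
  live b9: ∅→∅

Interfere edges:
  j: {u}
  q: ∅
  t: {u,v}
  u: {j,t,v}
  v: {t,u}

Registers:
  lower bound: {t,u,v} mutually conflict ⇒ χ ≥ 3
  3-colouring: r0={q,u}  r1={j,t}  r2={v}
  χ = 3

Answer: 3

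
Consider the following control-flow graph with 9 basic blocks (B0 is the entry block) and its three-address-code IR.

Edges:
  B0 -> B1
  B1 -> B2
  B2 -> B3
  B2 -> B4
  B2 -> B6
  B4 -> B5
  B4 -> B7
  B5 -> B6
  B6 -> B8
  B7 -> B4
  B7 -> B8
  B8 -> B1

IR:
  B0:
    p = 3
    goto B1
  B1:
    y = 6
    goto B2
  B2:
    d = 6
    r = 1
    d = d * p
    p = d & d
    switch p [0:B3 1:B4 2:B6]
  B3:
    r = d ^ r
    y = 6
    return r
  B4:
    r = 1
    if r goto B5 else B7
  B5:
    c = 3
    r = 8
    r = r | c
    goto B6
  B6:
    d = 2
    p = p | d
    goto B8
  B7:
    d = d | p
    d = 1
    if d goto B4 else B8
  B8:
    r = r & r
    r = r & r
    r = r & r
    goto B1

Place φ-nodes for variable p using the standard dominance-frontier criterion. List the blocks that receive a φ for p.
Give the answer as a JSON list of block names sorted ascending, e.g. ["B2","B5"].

idom tree: B1←B0 B2←B1 B3←B2 B4←B2 B5←B4 B6←B2 B7←B4 B8←B2
Dom at joins:
  B1: preds {B0,B8}: {B0} ∩ {B0,B1,B2,B8} = {B0}; idom=B0
  B4: preds {B2,B7}: {B0,B1,B2} ∩ {B0,B1,B2,B4,B7} = {B0,B1,B2}; idom=B2
  B6: preds {B2,B5}: {B0,B1,B2} ∩ {B0,B1,B2,B4,B5} = {B0,B1,B2}; idom=B2
  B8: preds {B6,B7}: {B0,B1,B2,B6} ∩ {B0,B1,B2,B4,B7} = {B0,B1,B2}; idom=B2

Frontier:
  join B1 pred B0: · stop@B0
  join B1 pred B8: B8→B2→B1 stop@B0
  join B4 pred B2: · stop@B2
  join B4 pred B7: B7→B4 stop@B2
  join B6 pred B2: · stop@B2
  join B6 pred B5: B5→B4 stop@B2
  join B8 pred B6: B6 stop@B2
  join B8 pred B7: B7→B4 stop@B2
  B0 → ∅
  B1 → {B1}
  B2 → {B1}
  B3 → ∅
  B4 → {B4,B6,B8}
  B5 → {B6}
  B6 → {B8}
  B7 → {B4,B8}
  B8 → {B1}

φ for p: defs {B0,B2,B6}
  DF⁺ = {B1,B8}

Answer: ["B1", "B8"]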